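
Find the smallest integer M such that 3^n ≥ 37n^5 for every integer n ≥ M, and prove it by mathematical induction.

M = 16

At n = 15: 14348907 < 28096875, so the inequality fails and M ≥ 16. We prove 3^n ≥ 37n^5 for all n ≥ 16.
For the base case n = 16: 3^n = 43046721 and 37n^5 = 38797312, so 43046721 ≥ 38797312.
Inductive step: assume the claim holds for n = r, so 3^r ≥ 37r^5.
Then 3^(r + 1) = 3·(3^r) ≥ 3·(37r^5).
Also, for r ≥ 16 we have 3·(37r^5) ≥ 37(r+1)^5, since 3 ≥ (1 + 1/r)^5 for all r ≥ 16.
Combining, 3^(r + 1) ≥ 37(r+1)^5.
By the principle of mathematical induction, the result holds for all n ≥ 16.
Hence the smallest such M is 16.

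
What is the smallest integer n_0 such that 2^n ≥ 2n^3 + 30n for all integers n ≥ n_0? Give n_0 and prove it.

At n = 11: 2048 < 2992, so the inequality fails and n_0 ≥ 12. We prove 2^n ≥ 2n^3 + 30n for all n ≥ 12.
Base case (n = 12): 2^n = 4096 and 2n^3 + 30n = 3816, so 4096 ≥ 3816.
Inductive step: suppose the statement holds for some j ≥ 12, so 2^j ≥ 2j^3 + 30j.
Then 2^(j + 1) = 2·(2^j) ≥ 2·(2j^3 + 30j).
Also, for j ≥ 12 we have 2·(2j^3 + 30j) ≥ 2(j+1)^3 + 30(j+1), since 2·(2j^3 + 30j) − (2(j+1)^3 + 30(j+1)) = 2j^3 - 6j^2 + 24j - 32, which is nonnegative for all j ≥ 12.
Combining, 2^(j + 1) ≥ 2(j+1)^3 + 30(j+1).
By induction, the statement is established for all n ≥ 12.
Hence the smallest such n_0 is 12.

n_0 = 12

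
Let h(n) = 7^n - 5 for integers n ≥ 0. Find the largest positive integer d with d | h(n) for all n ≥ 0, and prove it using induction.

Computing the first values: h(0) = -4 and h(1) = 2; gcd(-4, 2) = 2, so d ≤ 2.
We prove 2 | 7^n - 5 for all n ≥ 0 by induction on n.
Base step (n = 0): h(0) = -4 = 2·(-2), so 2 | h(0).
For the inductive step, assume it holds for an arbitrary r ≥ 0, i.e. 2 | h(r). Then
h(r+1) = 7^(r+1) - 5 = 7·(7^r - 5) + 30 = 7·h(r) + 30. The first term is divisible by 2 by the inductive hypothesis, and 30 is divisible by 2. Hence 2 | h(r+1).
Hence, by induction on n, the claim holds for every n ≥ 0.
Therefore the largest such d is 2.

d = 2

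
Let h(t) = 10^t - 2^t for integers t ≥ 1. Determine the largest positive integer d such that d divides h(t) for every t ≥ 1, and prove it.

d = 8

Computing the first values: h(1) = 8 and h(2) = 96; gcd(8, 96) = 8, so d ≤ 8.
We prove 8 | 10^t - 2^t for all t ≥ 1 by induction on t.
Base step (t = 1): h(1) = 8 = 8·(1), so 8 | h(1).
For the inductive step, assume it holds for an arbitrary r ≥ 1, i.e. 8 | h(r). Then
10^{r+1} − 2^{r+1} = 10·10^r − 2·2^r = 10·(10^r − 2^r) + (8)·2^r. The first term is divisible by 8 by the inductive hypothesis, and the second term (8)·2^r is divisible by 8 since 8 | 8. Hence 8 | h(r+1).
Hence, by induction on t, the claim holds for every t ≥ 1.
Therefore the largest such d is 8.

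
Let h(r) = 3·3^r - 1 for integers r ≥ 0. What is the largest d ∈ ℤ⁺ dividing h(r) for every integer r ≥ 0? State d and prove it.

Computing the first values: h(0) = 2 and h(1) = 8; gcd(2, 8) = 2, so d ≤ 2.
We prove 2 | 3·3^r - 1 for all r ≥ 0 by induction on r.
Base step (r = 0): h(0) = 2 = 2·(1), so 2 | h(0).
For the inductive step, assume it holds for an arbitrary m ≥ 0, i.e. 2 | h(m). Then
h(m+1) = 3·3^(m+1) - 1 = 3·(3·3^m - 1) + 2 = 3·h(m) + 2. The first term is divisible by 2 by the inductive hypothesis, and 2 is divisible by 2. Hence 2 | h(m+1).
This completes the induction.
Therefore the largest such d is 2.

d = 2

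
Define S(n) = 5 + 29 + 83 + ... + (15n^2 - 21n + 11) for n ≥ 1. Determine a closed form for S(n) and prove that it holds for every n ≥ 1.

S(n) = n(5n^2 - 3n + 3)

We claim S(n) = n(5n^2 - 3n + 3) for all n ≥ 1.
Base step (n = 1): S(1) = 5, and the closed form gives 5. They agree.
Inductive step: suppose the statement holds for some m ≥ 1, so S(m) = m(5m^2 - 3m + 3).
Then S(m+1) = S(m) + (15m^2 + 9m + 5) = (m(5m^2 - 3m + 3)) + (15m^2 + 9m + 5).
Simplifying, S(m+1) = (m + 1)(5m^2 + 7m + 5) = (m+1)(5(m+1)^2 - 3(m+1) + 3),
which is the closed form with n = m+1.
By the principle of mathematical induction, the result holds for all n ≥ 1.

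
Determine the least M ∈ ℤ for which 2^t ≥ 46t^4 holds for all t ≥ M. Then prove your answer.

At t = 23: 8388608 < 12872686, so the inequality fails and M ≥ 24. We prove 2^t ≥ 46t^4 for all t ≥ 24.
For the base case t = 24: 2^t = 16777216 and 46t^4 = 15261696, so 16777216 ≥ 15261696.
Inductive step: suppose the statement holds for some k ≥ 24, so 2^k ≥ 46k^4.
Then 2^(k + 1) = 2·(2^k) ≥ 2·(46k^4).
Also, for k ≥ 24 we have 2·(46k^4) ≥ 46(k+1)^4, since 2 ≥ (1 + 1/k)^4 for all k ≥ 24.
Combining, 2^(k + 1) ≥ 46(k+1)^4.
By the principle of mathematical induction, the result holds for all t ≥ 24.
Hence the smallest such M is 24.

M = 24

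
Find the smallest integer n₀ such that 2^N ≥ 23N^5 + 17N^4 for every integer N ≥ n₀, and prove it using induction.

At N = 28: 268435456 < 406287616, so the inequality fails and n₀ ≥ 29. We prove 2^N ≥ 23N^5 + 17N^4 for all N ≥ 29.
For the base case N = 29: 2^N = 536870912 and 23N^5 + 17N^4 = 483780204, so 536870912 ≥ 483780204.
Suppose the result is true for N = i, so 2^i ≥ 23i^5 + 17i^4.
Then 2^(i + 1) = 2·(2^i) ≥ 2·(23i^5 + 17i^4).
Also, for i ≥ 29 we have 2·(23i^5 + 17i^4) ≥ 23(i+1)^5 + 17(i+1)^4, since 2·(23i^5 + 17i^4) − (23(i+1)^5 + 17(i+1)^4) = 23i^5 - 98i^4 - 298i^3 - 332i^2 - 183i - 40, which is nonnegative for all i ≥ 29.
Combining, 2^(i + 1) ≥ 23(i+1)^5 + 17(i+1)^4.
By induction, the statement is established for all N ≥ 29.
Hence the smallest such n₀ is 29.

n₀ = 29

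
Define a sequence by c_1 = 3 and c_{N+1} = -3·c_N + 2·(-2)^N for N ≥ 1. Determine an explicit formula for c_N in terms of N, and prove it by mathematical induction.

c_N = -(-2)^(N + 1) + 7(-3)^(N - 1)

Computing the first terms: c_1 = 3, c_2 = -13, c_3 = 47. This suggests c_N = -(-2)^(N + 1) + 7(-3)^(N - 1).
For the base case N = 1: the formula gives 3 = 3 = c_1.
For the inductive step, assume it holds for an arbitrary p ≥ 1, so c_p = -(-2)^(p + 1) + 7(-3)^(p - 1).
Then c_{p+1} = -3·c_p + 2·(-2)^p = -3·(-(-2)^(p + 1) + 7(-3)^(p - 1)) + 2·(-2)^p = -(-2)^(p + 2) + 7(-3)^p = -(-2)^((p+1) + 1) + 7(-3)^((p+1) - 1),
which is the claimed formula at N = p+1.
By the principle of mathematical induction, the result holds for all N ≥ 1.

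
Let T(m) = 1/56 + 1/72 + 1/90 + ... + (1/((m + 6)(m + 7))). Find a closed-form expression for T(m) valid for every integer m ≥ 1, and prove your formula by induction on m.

T(m) = m/(7(m + 7))

We claim T(m) = m/(7(m + 7)) for all m ≥ 1.
When m = 1: T(1) = 1/56, and the closed form gives 1/56. They agree.
Inductive step: assume the claim holds for m = j, so T(j) = j/(7(j + 7)).
Then T(j+1) = T(j) + (1/((j + 7)(j + 8))) = (j/(7(j + 7))) + (1/((j + 7)(j + 8))).
Simplifying, T(j+1) = (j + 1)/(7(j + 8)) = (j+1)/(7((j+1) + 7)),
which is the closed form with m = j+1.
By induction, the statement is established for all m ≥ 1.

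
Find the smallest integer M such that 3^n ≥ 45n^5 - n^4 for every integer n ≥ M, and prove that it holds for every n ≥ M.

M = 17

At n = 16: 43046721 < 47120384, so the inequality fails and M ≥ 17. We prove 3^n ≥ 45n^5 - n^4 for all n ≥ 17.
For the base case n = 17: 3^n = 129140163 and 45n^5 - n^4 = 63810044, so 129140163 ≥ 63810044.
Inductive step: suppose the statement holds for some k ≥ 17, so 3^k ≥ 45k^5 - k^4.
Then 3^(k + 1) = 3·(3^k) ≥ 3·(45k^5 - k^4).
Also, for k ≥ 17 we have 3·(45k^5 - k^4) ≥ 45(k+1)^5 - (k+1)^4, since 3·(45k^5 - k^4) − (45(k+1)^5 - (k+1)^4) = 90k^5 - 227k^4 - 446k^3 - 444k^2 - 221k - 44, which is nonnegative for all k ≥ 17.
Combining, 3^(k + 1) ≥ 45(k+1)^5 - (k+1)^4.
By induction, the statement is established for all n ≥ 17.
Hence the smallest such M is 17.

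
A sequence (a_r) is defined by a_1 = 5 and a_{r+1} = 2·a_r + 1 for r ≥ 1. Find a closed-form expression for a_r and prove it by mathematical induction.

Computing the first terms: a_1 = 5, a_2 = 11, a_3 = 23. This suggests a_r = 3·2^r - 1.
Base step (r = 1): the formula gives 5 = 5 = a_1.
Suppose the result is true for r = m, so a_m = 3·2^m - 1.
Then a_{m+1} = 2·a_m + 1 = 2·(3·2^m - 1) + 1 = 3·2^(m + 1) - 1,
which is the claimed formula at r = m+1.
By the principle of mathematical induction, the result holds for all r ≥ 1.

a_r = 3·2^r - 1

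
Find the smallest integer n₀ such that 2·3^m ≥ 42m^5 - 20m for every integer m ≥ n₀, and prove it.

At m = 15: 28697814 < 31893450, so the inequality fails and n₀ ≥ 16. We prove 2·3^m ≥ 42m^5 - 20m for all m ≥ 16.
Base case (m = 16): 2·3^m = 86093442 and 42m^5 - 20m = 44039872, so 86093442 ≥ 44039872.
Suppose the result is true for m = j, so 2·3^j ≥ 42j^5 - 20j.
Then 2·3^(j + 1) = 3·(2·3^j) ≥ 3·(42j^5 - 20j).
Also, for j ≥ 16 we have 3·(42j^5 - 20j) ≥ 42(j+1)^5 - 20(j+1), since 3·(42j^5 - 20j) − (42(j+1)^5 - 20(j+1)) = 84j^5 - 210j^4 - 420j^3 - 420j^2 - 250j - 22, which is nonnegative for all j ≥ 16.
Combining, 2·3^(j + 1) ≥ 42(j+1)^5 - 20(j+1).
Hence, by induction on m, the claim holds for every m ≥ 16.
Hence the smallest such n₀ is 16.

n₀ = 16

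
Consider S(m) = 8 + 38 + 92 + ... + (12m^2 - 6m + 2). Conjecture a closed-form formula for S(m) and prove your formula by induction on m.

S(m) = m(4m^2 + 3m + 1)

We claim S(m) = m(4m^2 + 3m + 1) for all m ≥ 1.
Base case (m = 1): S(1) = 8, and the closed form gives 8. They agree.
Suppose the result is true for m = k, so S(k) = k(4k^2 + 3k + 1).
Then S(k+1) = S(k) + (12k^2 + 18k + 8) = (k(4k^2 + 3k + 1)) + (12k^2 + 18k + 8).
Simplifying, S(k+1) = (k + 1)(4k^2 + 11k + 8) = (k+1)(4(k+1)^2 + 3(k+1) + 1),
which is the closed form with m = k+1.
By induction, the statement is established for all m ≥ 1.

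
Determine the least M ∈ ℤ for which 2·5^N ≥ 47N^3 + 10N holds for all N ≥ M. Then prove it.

M = 5

At N = 4: 1250 < 3048, so the inequality fails and M ≥ 5. We prove 2·5^N ≥ 47N^3 + 10N for all N ≥ 5.
When N = 5: 2·5^N = 6250 and 47N^3 + 10N = 5925, so 6250 ≥ 5925.
Inductive step: suppose the statement holds for some r ≥ 5, so 2·5^r ≥ 47r^3 + 10r.
Then 2·5^(r + 1) = 5·(2·5^r) ≥ 5·(47r^3 + 10r).
Also, for r ≥ 5 we have 5·(47r^3 + 10r) ≥ 47(r+1)^3 + 10(r+1), since 5·(47r^3 + 10r) − (47(r+1)^3 + 10(r+1)) = 188r^3 - 141r^2 - 101r - 57, which is nonnegative for all r ≥ 5.
Combining, 2·5^(r + 1) ≥ 47(r+1)^3 + 10(r+1).
Hence, by induction on N, the claim holds for every N ≥ 5.
Hence the smallest such M is 5.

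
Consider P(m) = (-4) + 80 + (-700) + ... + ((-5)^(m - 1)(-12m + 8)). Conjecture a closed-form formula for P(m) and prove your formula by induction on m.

We claim P(m) = (-5)^m(2m - 1) + 1 for all m ≥ 1.
For the base case m = 1: P(1) = -4, and the closed form gives -4. They agree.
Inductive step: assume the claim holds for m = p, so P(p) = (-5)^p(2p - 1) + 1.
Then P(p+1) = P(p) + ((-5)^p(-12p - 4)) = ((-5)^p(2p - 1) + 1) + ((-5)^p(-12p - 4)).
Simplifying, P(p+1) = -10(-5)^p·p - 5(-5)^p + 1 = (-5)^(p+1)(2(p+1) - 1) + 1,
which is the closed form with m = p+1.
This completes the induction.

P(m) = (-5)^m(2m - 1) + 1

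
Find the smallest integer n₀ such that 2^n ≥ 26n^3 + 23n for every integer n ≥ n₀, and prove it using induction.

n₀ = 17

At n = 16: 65536 < 106864, so the inequality fails and n₀ ≥ 17. We prove 2^n ≥ 26n^3 + 23n for all n ≥ 17.
Base case (n = 17): 2^n = 131072 and 26n^3 + 23n = 128129, so 131072 ≥ 128129.
Inductive step: assume the claim holds for n = k, so 2^k ≥ 26k^3 + 23k.
Then 2^(k + 1) = 2·(2^k) ≥ 2·(26k^3 + 23k).
Also, for k ≥ 17 we have 2·(26k^3 + 23k) ≥ 26(k+1)^3 + 23(k+1), since 2·(26k^3 + 23k) − (26(k+1)^3 + 23(k+1)) = 26k^3 - 78k^2 - 55k - 49, which is nonnegative for all k ≥ 17.
Combining, 2^(k + 1) ≥ 26(k+1)^3 + 23(k+1).
Hence, by induction on n, the claim holds for every n ≥ 17.
Hence the smallest such n₀ is 17.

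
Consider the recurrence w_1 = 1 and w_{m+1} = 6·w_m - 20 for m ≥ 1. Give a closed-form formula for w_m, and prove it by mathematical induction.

w_m = -3·6^(m - 1) + 4

Computing the first terms: w_1 = 1, w_2 = -14, w_3 = -104. This suggests w_m = -3·6^(m - 1) + 4.
Base step (m = 1): the formula gives 1 = 1 = w_1.
Inductive step: assume the claim holds for m = i, so w_i = -3·6^(i - 1) + 4.
Then w_{i+1} = 6·w_i - 20 = 6·(-3·6^(i - 1) + 4) - 20 = -3·6^i + 4 = -3·6^((i+1) - 1) + 4,
which is the claimed formula at m = i+1.
By the principle of mathematical induction, the result holds for all m ≥ 1.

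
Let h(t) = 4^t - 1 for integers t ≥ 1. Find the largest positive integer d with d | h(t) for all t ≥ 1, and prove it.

d = 3

Computing the first values: h(1) = 3 and h(2) = 15; gcd(3, 15) = 3, so d ≤ 3.
We prove 3 | 4^t - 1 for all t ≥ 1 by induction on t.
Base step (t = 1): h(1) = 3 = 3·(1), so 3 | h(1).
Suppose the result is true for t = k, i.e. 3 | h(k). Then
4^{k+1} − 1^{k+1} = 4·4^k − 1·1^k = 4·(4^k − 1^k) + (3)·1^k. The first term is divisible by 3 by the inductive hypothesis, and the second term (3)·1^k is divisible by 3 since 3 | 3. Hence 3 | h(k+1).
By the principle of mathematical induction, the result holds for all t ≥ 1.
Therefore the largest such d is 3.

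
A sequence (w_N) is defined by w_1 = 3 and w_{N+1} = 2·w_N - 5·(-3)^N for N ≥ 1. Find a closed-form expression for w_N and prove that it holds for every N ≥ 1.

w_N = (-3)^N + 3·2^N

Computing the first terms: w_1 = 3, w_2 = 21, w_3 = -3. This suggests w_N = (-3)^N + 3·2^N.
Base case (N = 1): the formula gives 3 = 3 = w_1.
For the inductive step, assume it holds for an arbitrary i ≥ 1, so w_i = (-3)^i + 3·2^i.
Then w_{i+1} = 2·w_i - 5·(-3)^i = 2·((-3)^i + 3·2^i) - 5·(-3)^i = (-3)^(i + 1) + 3·2^(i + 1),
which is the claimed formula at N = i+1.
By the principle of mathematical induction, the result holds for all N ≥ 1.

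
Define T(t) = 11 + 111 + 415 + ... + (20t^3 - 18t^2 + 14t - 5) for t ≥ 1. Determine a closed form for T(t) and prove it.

T(t) = t(5t^3 + 4t^2 + 3t - 1)

We claim T(t) = t(5t^3 + 4t^2 + 3t - 1) for all t ≥ 1.
When t = 1: T(1) = 11, and the closed form gives 11. They agree.
For the inductive step, assume it holds for an arbitrary i ≥ 1, so T(i) = i(5i^3 + 4i^2 + 3i - 1).
Then T(i+1) = T(i) + (20i^3 + 42i^2 + 38i + 11) = (i(5i^3 + 4i^2 + 3i - 1)) + (20i^3 + 42i^2 + 38i + 11).
Simplifying, T(i+1) = (i + 1)(5i^3 + 19i^2 + 26i + 11) = (i+1)(5(i+1)^3 + 4(i+1)^2 + 3(i+1) - 1),
which is the closed form with t = i+1.
This completes the induction.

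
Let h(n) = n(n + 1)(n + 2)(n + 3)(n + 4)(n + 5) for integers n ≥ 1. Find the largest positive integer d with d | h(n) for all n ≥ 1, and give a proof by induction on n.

Computing the first values: h(1) = 720 and h(2) = 5040; gcd(720, 5040) = 720, so d ≤ 720.
We prove 720 | n(n + 1)(n + 2)(n + 3)(n + 4)(n + 5) for all n ≥ 1 by induction on n.
Base step (n = 1): h(1) = 720 = 720·(1), so 720 | h(1).
Suppose the result is true for n = p, i.e. 720 | h(p). Then
h(p+1) − h(p) = (p+1)·(p+2)·(p+3)·(p+4)·(p+5)·(p+6) − p·(p+1)·(p+2)·(p+3)·(p+4)·(p+5) = (p+1)·(p+2)·(p+3)·(p+4)·(p+5)·[(p+6) − p] = 6·(p+1)·(p+2)·(p+3)·(p+4)·(p+5). The product of 5 consecutive integers is divisible by (5)! = 120, so h(p+1) − h(p) is divisible by 6·120 = 720. By the inductive hypothesis 720 | h(p), hence 720 | h(p+1).
By induction, the statement is established for all n ≥ 1.
Therefore the largest such d is 720.

d = 720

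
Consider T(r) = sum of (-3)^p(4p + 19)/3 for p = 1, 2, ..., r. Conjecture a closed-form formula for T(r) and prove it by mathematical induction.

We claim T(r) = (-3)^r(r + 5) - 5 for all r ≥ 1.
For the base case r = 1: T(1) = -23, and the closed form gives -23. They agree.
Inductive step: suppose the statement holds for some p ≥ 1, so T(p) = (-3)^p(p + 5) - 5.
Then T(p+1) = T(p) + ((-3)^p(-4p - 23)) = ((-3)^p(p + 5) - 5) + ((-3)^p(-4p - 23)).
Simplifying, T(p+1) = -3(-3)^p·p - 18(-3)^p - 5 = (-3)^(p+1)((p+1) + 5) - 5,
which is the closed form with r = p+1.
This completes the induction.

T(r) = (-3)^r(r + 5) - 5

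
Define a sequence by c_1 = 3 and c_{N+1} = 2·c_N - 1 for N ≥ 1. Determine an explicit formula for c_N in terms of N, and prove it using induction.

Computing the first terms: c_1 = 3, c_2 = 5, c_3 = 9. This suggests c_N = 2^N + 1.
For the base case N = 1: the formula gives 3 = 3 = c_1.
Suppose the result is true for N = i, so c_i = 2^i + 1.
Then c_{i+1} = 2·c_i - 1 = 2·(2^i + 1) - 1 = 2^(i + 1) + 1,
which is the claimed formula at N = i+1.
By induction, the statement is established for all N ≥ 1.

c_N = 2^N + 1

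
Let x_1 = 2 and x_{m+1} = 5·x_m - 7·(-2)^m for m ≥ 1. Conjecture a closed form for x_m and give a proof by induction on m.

Computing the first terms: x_1 = 2, x_2 = 24, x_3 = 92. This suggests x_m = (-2)^m + 4·5^(m - 1).
Base step (m = 1): the formula gives 2 = 2 = x_1.
For the inductive step, assume it holds for an arbitrary r ≥ 1, so x_r = (-2)^r + 4·5^(r - 1).
Then x_{r+1} = 5·x_r - 7·(-2)^r = 5·((-2)^r + 4·5^(r - 1)) - 7·(-2)^r = (-2)^(r + 1) + 4·5^r = (-2)^(r+1) + 4·5^((r+1) - 1),
which is the claimed formula at m = r+1.
Hence, by induction on m, the claim holds for every m ≥ 1.

x_m = (-2)^m + 4·5^(m - 1)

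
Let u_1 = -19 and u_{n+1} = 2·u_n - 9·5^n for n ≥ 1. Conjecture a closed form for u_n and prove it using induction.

u_n = -2^(n + 1) - 3·5^n

Computing the first terms: u_1 = -19, u_2 = -83, u_3 = -391. This suggests u_n = -2^(n + 1) - 3·5^n.
Base step (n = 1): the formula gives -19 = -19 = u_1.
Inductive step: suppose the statement holds for some r ≥ 1, so u_r = -2^(r + 1) - 3·5^r.
Then u_{r+1} = 2·u_r - 9·5^r = 2·(-2^(r + 1) - 3·5^r) - 9·5^r = -2^(r + 2) - 3·5^(r + 1) = -2^((r+1) + 1) - 3·5^(r+1),
which is the claimed formula at n = r+1.
By the principle of mathematical induction, the result holds for all n ≥ 1.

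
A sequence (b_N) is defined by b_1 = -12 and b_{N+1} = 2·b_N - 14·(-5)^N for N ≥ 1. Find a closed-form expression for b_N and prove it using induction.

b_N = 2(-5)^N - 2^N

Computing the first terms: b_1 = -12, b_2 = 46, b_3 = -258. This suggests b_N = 2(-5)^N - 2^N.
When N = 1: the formula gives -12 = -12 = b_1.
For the inductive step, assume it holds for an arbitrary p ≥ 1, so b_p = 2(-5)^p - 2^p.
Then b_{p+1} = 2·b_p - 14·(-5)^p = 2·(2(-5)^p - 2^p) - 14·(-5)^p = 2(-5)^(p + 1) - 2^(p + 1),
which is the claimed formula at N = p+1.
By the principle of mathematical induction, the result holds for all N ≥ 1.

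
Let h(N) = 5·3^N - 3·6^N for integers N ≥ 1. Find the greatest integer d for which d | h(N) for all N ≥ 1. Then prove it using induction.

Computing the first values: h(1) = -3 and h(2) = -63; gcd(-3, -63) = 3, so d ≤ 3.
We prove 3 | 5·3^N - 3·6^N for all N ≥ 1 by induction on N.
For the base case N = 1: h(1) = -3 = 3·(-1), so 3 | h(1).
Inductive step: assume the claim holds for N = m, i.e. 3 | h(m). Then
h(m+1) − 6·h(m) = (5·3^(m+1) - 3·6^(m+1)) − 6·(5·3^m - 3·6^m) = (5)·3^m·(3 − 6) = (-15)·3^m. Since 3 | h(m) by the inductive hypothesis, 3 | 6·h(m); and 3 | -15 since -15 = 3·-5. Therefore 3 | h(m+1).
By the principle of mathematical induction, the result holds for all N ≥ 1.
Therefore the largest such d is 3.

d = 3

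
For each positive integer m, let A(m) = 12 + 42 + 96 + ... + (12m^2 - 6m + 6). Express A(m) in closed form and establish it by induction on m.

A(m) = m(4m^2 + 3m + 5)

We claim A(m) = m(4m^2 + 3m + 5) for all m ≥ 1.
Base case (m = 1): A(1) = 12, and the closed form gives 12. They agree.
Inductive step: assume the claim holds for m = i, so A(i) = i(4i^2 + 3i + 5).
Then A(i+1) = A(i) + (-6i + 12(i + 1)^2) = (i(4i^2 + 3i + 5)) + (-6i + 12(i + 1)^2).
Simplifying, A(i+1) = (i + 1)(4i^2 + 11i + 12) = (i+1)(4(i+1)^2 + 3(i+1) + 5),
which is the closed form with m = i+1.
By the principle of mathematical induction, the result holds for all m ≥ 1.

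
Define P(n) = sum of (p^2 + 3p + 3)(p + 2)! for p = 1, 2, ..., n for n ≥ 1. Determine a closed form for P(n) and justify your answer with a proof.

P(n) = (n + 1)(n + 3)! - 6

We claim P(n) = (n + 1)(n + 3)! - 6 for all n ≥ 1.
For the base case n = 1: P(1) = 42, and the closed form gives 42. They agree.
Suppose the result is true for n = p, so P(p) = (p + 1)(p + 3)! - 6.
Then P(p+1) = P(p) + ((p^2 + 5p + 7)(p + 3)!) = ((p + 1)(p + 3)! - 6) + ((p^2 + 5p + 7)(p + 3)!).
Simplifying, P(p+1) = ((p+1) + 1)((p+1) + 3)! - 6,
which is the closed form with n = p+1.
By the principle of mathematical induction, the result holds for all n ≥ 1.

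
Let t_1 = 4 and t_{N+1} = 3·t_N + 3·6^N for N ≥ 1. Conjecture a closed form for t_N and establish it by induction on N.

Computing the first terms: t_1 = 4, t_2 = 30, t_3 = 198. This suggests t_N = -2·3^(N - 1) + 6^N.
When N = 1: the formula gives 4 = 4 = t_1.
Suppose the result is true for N = m, so t_m = -2·3^(m - 1) + 6^m.
Then t_{m+1} = 3·t_m + 3·6^m = 3·(-2·3^(m - 1) + 6^m) + 3·6^m = -2·3^m + 6^(m + 1) = -2·3^((m+1) - 1) + 6^(m+1),
which is the claimed formula at N = m+1.
This completes the induction.

t_N = -2·3^(N - 1) + 6^N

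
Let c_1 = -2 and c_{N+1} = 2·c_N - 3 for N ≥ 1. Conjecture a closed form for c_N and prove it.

Computing the first terms: c_1 = -2, c_2 = -7, c_3 = -17. This suggests c_N = -5·2^(N - 1) + 3.
For the base case N = 1: the formula gives -2 = -2 = c_1.
Suppose the result is true for N = m, so c_m = -5·2^(m - 1) + 3.
Then c_{m+1} = 2·c_m - 3 = 2·(-5·2^(m - 1) + 3) - 3 = -5·2^m + 3 = -5·2^((m+1) - 1) + 3,
which is the claimed formula at N = m+1.
This completes the induction.

c_N = -5·2^(N - 1) + 3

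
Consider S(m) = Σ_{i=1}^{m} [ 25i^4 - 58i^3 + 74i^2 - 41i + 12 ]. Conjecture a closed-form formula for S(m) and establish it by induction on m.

S(m) = m(5m^4 - 2m^3 + 4m^2 + 2m + 3)

We claim S(m) = m(5m^4 - 2m^3 + 4m^2 + 2m + 3) for all m ≥ 1.
Base step (m = 1): S(1) = 12, and the closed form gives 12. They agree.
Inductive step: assume the claim holds for m = i, so S(i) = i(5i^4 - 2i^3 + 4i^2 + 2i + 3).
Then S(i+1) = S(i) + (25i^4 + 42i^3 + 50i^2 + 33i + 12) = (i(5i^4 - 2i^3 + 4i^2 + 2i + 3)) + (25i^4 + 42i^3 + 50i^2 + 33i + 12).
Simplifying, S(i+1) = (i + 1)(5i^4 + 18i^3 + 28i^2 + 24i + 12) = (i+1)(5(i+1)^4 - 2(i+1)^3 + 4(i+1)^2 + 2(i+1) + 3),
which is the closed form with m = i+1.
By the principle of mathematical induction, the result holds for all m ≥ 1.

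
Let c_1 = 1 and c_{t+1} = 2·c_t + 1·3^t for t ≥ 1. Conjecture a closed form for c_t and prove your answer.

c_t = -2^t + 3^t

Computing the first terms: c_1 = 1, c_2 = 5, c_3 = 19. This suggests c_t = -2^t + 3^t.
For the base case t = 1: the formula gives 1 = 1 = c_1.
For the inductive step, assume it holds for an arbitrary j ≥ 1, so c_j = -2^j + 3^j.
Then c_{j+1} = 2·c_j + 1·3^j = 2·(-2^j + 3^j) + 1·3^j = -2^(j + 1) + 3^(j + 1),
which is the claimed formula at t = j+1.
This completes the induction.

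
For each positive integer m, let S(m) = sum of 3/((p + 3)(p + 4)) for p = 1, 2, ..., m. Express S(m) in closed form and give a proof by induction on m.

S(m) = 3m/(4(m + 4))

We claim S(m) = 3m/(4(m + 4)) for all m ≥ 1.
Base case (m = 1): S(1) = 3/20, and the closed form gives 3/20. They agree.
Suppose the result is true for m = p, so S(p) = 3p/(4(p + 4)).
Then S(p+1) = S(p) + (3/((p + 4)(p + 5))) = (3p/(4(p + 4))) + (3/((p + 4)(p + 5))).
Simplifying, S(p+1) = 3(p + 1)/(4(p + 5)) = 3(p+1)/(4((p+1) + 4)),
which is the closed form with m = p+1.
Hence, by induction on m, the claim holds for every m ≥ 1.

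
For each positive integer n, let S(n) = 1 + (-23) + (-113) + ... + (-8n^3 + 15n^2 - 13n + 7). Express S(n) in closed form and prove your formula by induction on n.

We claim S(n) = -n(2n^3 - n^2 + n - 3) for all n ≥ 1.
When n = 1: S(1) = 1, and the closed form gives 1. They agree.
Suppose the result is true for n = k, so S(k) = k(-2k^3 + k^2 - k + 3).
Then S(k+1) = S(k) + (-8k^3 - 9k^2 - 7k + 1) = (k(-2k^3 + k^2 - k + 3)) + (-8k^3 - 9k^2 - 7k + 1).
Simplifying, S(k+1) = -(k + 1)(2k^3 + 5k^2 + 5k - 1) = -(k+1)(2(k+1)^3 - (k+1)^2 + (k+1) - 3),
which is the closed form with n = k+1.
Hence, by induction on n, the claim holds for every n ≥ 1.

S(n) = -n(2n^3 - n^2 + n - 3)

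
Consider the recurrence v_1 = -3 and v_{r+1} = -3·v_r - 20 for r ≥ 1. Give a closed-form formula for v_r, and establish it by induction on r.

Computing the first terms: v_1 = -3, v_2 = -11, v_3 = 13. This suggests v_r = 2(-3)^(r - 1) - 5.
For the base case r = 1: the formula gives -3 = -3 = v_1.
Suppose the result is true for r = p, so v_p = 2(-3)^(p - 1) - 5.
Then v_{p+1} = -3·v_p - 20 = -3·(2(-3)^(p - 1) - 5) - 20 = 2(-3)^p - 5 = 2(-3)^((p+1) - 1) - 5,
which is the claimed formula at r = p+1.
By the principle of mathematical induction, the result holds for all r ≥ 1.

v_r = 2(-3)^(r - 1) - 5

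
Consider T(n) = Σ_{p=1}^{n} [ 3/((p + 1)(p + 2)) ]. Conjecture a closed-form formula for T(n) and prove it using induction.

We claim T(n) = 3n/(2(n + 2)) for all n ≥ 1.
When n = 1: T(1) = 1/2, and the closed form gives 1/2. They agree.
Suppose the result is true for n = p, so T(p) = 3p/(2(p + 2)).
Then T(p+1) = T(p) + (3/((p + 2)(p + 3))) = (3p/(2(p + 2))) + (3/((p + 2)(p + 3))).
Simplifying, T(p+1) = 3(p + 1)/(2(p + 3)) = 3(p+1)/(2((p+1) + 2)),
which is the closed form with n = p+1.
Hence, by induction on n, the claim holds for every n ≥ 1.

T(n) = 3n/(2(n + 2))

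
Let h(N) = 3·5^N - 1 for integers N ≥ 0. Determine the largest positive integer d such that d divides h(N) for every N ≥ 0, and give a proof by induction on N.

d = 2

Computing the first values: h(0) = 2 and h(1) = 14; gcd(2, 14) = 2, so d ≤ 2.
We prove 2 | 3·5^N - 1 for all N ≥ 0 by induction on N.
Base case (N = 0): h(0) = 2 = 2·(1), so 2 | h(0).
Suppose the result is true for N = i, i.e. 2 | h(i). Then
h(i+1) = 3·5^(i+1) - 1 = 5·(3·5^i - 1) + 4 = 5·h(i) + 4. The first term is divisible by 2 by the inductive hypothesis, and 4 is divisible by 2. Hence 2 | h(i+1).
This completes the induction.
Therefore the largest such d is 2.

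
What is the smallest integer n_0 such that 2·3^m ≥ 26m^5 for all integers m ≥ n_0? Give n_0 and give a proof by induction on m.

n_0 = 15

At m = 14: 9565938 < 13983424, so the inequality fails and n_0 ≥ 15. We prove 2·3^m ≥ 26m^5 for all m ≥ 15.
For the base case m = 15: 2·3^m = 28697814 and 26m^5 = 19743750, so 28697814 ≥ 19743750.
For the inductive step, assume it holds for an arbitrary p ≥ 15, so 2·3^p ≥ 26p^5.
Then 2·3^(p + 1) = 3·(2·3^p) ≥ 3·(26p^5).
Also, for p ≥ 15 we have 3·(26p^5) ≥ 26(p+1)^5, since 3 ≥ (1 + 1/p)^5 for all p ≥ 15.
Combining, 2·3^(p + 1) ≥ 26(p+1)^5.
Hence, by induction on m, the claim holds for every m ≥ 15.
Hence the smallest such n_0 is 15.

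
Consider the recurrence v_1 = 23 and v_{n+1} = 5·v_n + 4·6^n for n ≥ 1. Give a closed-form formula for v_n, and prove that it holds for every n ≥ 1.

v_n = -5^(n - 1) + 4·6^n

Computing the first terms: v_1 = 23, v_2 = 139, v_3 = 839. This suggests v_n = -5^(n - 1) + 4·6^n.
Base case (n = 1): the formula gives 23 = 23 = v_1.
Suppose the result is true for n = p, so v_p = -5^(p - 1) + 4·6^p.
Then v_{p+1} = 5·v_p + 4·6^p = 5·(-5^(p - 1) + 4·6^p) + 4·6^p = -5^p + 4·6^(p + 1) = -5^((p+1) - 1) + 4·6^(p+1),
which is the claimed formula at n = p+1.
This completes the induction.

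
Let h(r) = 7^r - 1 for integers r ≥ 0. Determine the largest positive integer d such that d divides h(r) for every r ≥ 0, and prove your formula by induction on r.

d = 6

Computing the first values: h(0) = 0 and h(1) = 6; gcd(0, 6) = 6, so d ≤ 6.
We prove 6 | 7^r - 1 for all r ≥ 0 by induction on r.
For the base case r = 0: h(0) = 0 = 6·(0), so 6 | h(0).
Inductive step: assume the claim holds for r = k, i.e. 6 | h(k). Then
h(k+1) = 7^(k+1) - 1 = 7·(7^k - 1) + 6 = 7·h(k) + 6. The first term is divisible by 6 by the inductive hypothesis, and 6 is divisible by 6. Hence 6 | h(k+1).
By induction, the statement is established for all r ≥ 0.
Therefore the largest such d is 6.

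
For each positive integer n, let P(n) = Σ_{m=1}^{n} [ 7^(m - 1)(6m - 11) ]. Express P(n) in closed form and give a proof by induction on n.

We claim P(n) = 7^n(n - 2) + 2 for all n ≥ 1.
Base step (n = 1): P(1) = -5, and the closed form gives -5. They agree.
Suppose the result is true for n = m, so P(m) = 7^m(m - 2) + 2.
Then P(m+1) = P(m) + (7^m(6m - 5)) = (7^m(m - 2) + 2) + (7^m(6m - 5)).
Simplifying, P(m+1) = 7^(m + 1)m - 7^(m + 1) + 2 = 7^(m+1)((m+1) - 2) + 2,
which is the closed form with n = m+1.
Hence, by induction on n, the claim holds for every n ≥ 1.

P(n) = 7^n(n - 2) + 2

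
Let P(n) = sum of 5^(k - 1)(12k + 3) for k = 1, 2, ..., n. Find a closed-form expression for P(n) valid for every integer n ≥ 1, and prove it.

We claim P(n) = 3·5^n·n for all n ≥ 1.
Base step (n = 1): P(1) = 15, and the closed form gives 15. They agree.
For the inductive step, assume it holds for an arbitrary k ≥ 1, so P(k) = 3·5^k·k.
Then P(k+1) = P(k) + (5^k(12k + 15)) = (3·5^k·k) + (5^k(12k + 15)).
Simplifying, P(k+1) = 15·5^k(k + 1) = 3·5^(k+1)·(k+1),
which is the closed form with n = k+1.
By induction, the statement is established for all n ≥ 1.

P(n) = 3·5^n·n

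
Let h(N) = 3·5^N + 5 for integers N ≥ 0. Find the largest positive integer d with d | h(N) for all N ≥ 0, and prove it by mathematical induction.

d = 4

Computing the first values: h(0) = 8 and h(1) = 20; gcd(8, 20) = 4, so d ≤ 4.
We prove 4 | 3·5^N + 5 for all N ≥ 0 by induction on N.
When N = 0: h(0) = 8 = 4·(2), so 4 | h(0).
Inductive step: assume the claim holds for N = p, i.e. 4 | h(p). Then
h(p+1) = 3·5^(p+1) + 5 = 5·(3·5^p + 5) - 20 = 5·h(p) - 20. The first term is divisible by 4 by the inductive hypothesis, and -20 is divisible by 4. Hence 4 | h(p+1).
This completes the induction.
Therefore the largest such d is 4.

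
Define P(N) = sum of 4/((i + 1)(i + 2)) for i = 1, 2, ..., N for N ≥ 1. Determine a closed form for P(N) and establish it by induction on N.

We claim P(N) = 2N/(N + 2) for all N ≥ 1.
Base case (N = 1): P(1) = 2/3, and the closed form gives 2/3. They agree.
Inductive step: suppose the statement holds for some i ≥ 1, so P(i) = 2i/(i + 2).
Then P(i+1) = P(i) + (4/((i + 2)(i + 3))) = (2i/(i + 2)) + (4/((i + 2)(i + 3))).
Simplifying, P(i+1) = 2(i + 1)/(i + 3) = 2(i+1)/((i+1) + 2),
which is the closed form with N = i+1.
By induction, the statement is established for all N ≥ 1.

P(N) = 2N/(N + 2)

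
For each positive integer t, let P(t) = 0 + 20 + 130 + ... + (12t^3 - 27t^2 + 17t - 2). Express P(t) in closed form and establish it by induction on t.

P(t) = t(t - 1)(3t^2 - 2)

We claim P(t) = t(t - 1)(3t^2 - 2) for all t ≥ 1.
Base step (t = 1): P(1) = 0, and the closed form gives 0. They agree.
Suppose the result is true for t = m, so P(m) = m(3m^3 - 3m^2 - 2m + 2).
Then P(m+1) = P(m) + (m(12m^2 + 9m - 1)) = (m(3m^3 - 3m^2 - 2m + 2)) + (m(12m^2 + 9m - 1)).
Simplifying, P(m+1) = m(m + 1)(3m^2 + 6m + 1) = (m+1)((m+1) - 1)(3(m+1)^2 - 2),
which is the closed form with t = m+1.
By induction, the statement is established for all t ≥ 1.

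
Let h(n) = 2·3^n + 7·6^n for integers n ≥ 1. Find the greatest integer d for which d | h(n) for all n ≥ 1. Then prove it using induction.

Computing the first values: h(1) = 48 and h(2) = 270; gcd(48, 270) = 6, so d ≤ 6.
We prove 6 | 2·3^n + 7·6^n for all n ≥ 1 by induction on n.
Base case (n = 1): h(1) = 48 = 6·(8), so 6 | h(1).
Suppose the result is true for n = k, i.e. 6 | h(k). Then
h(k+1) − 6·h(k) = (2·3^(k+1) + 7·6^(k+1)) − 6·(2·3^k + 7·6^k) = (2)·3^k·(3 − 6) = (-6)·3^k. Since 6 | h(k) by the inductive hypothesis, 6 | 6·h(k); and 6 | -6 since -6 = 6·-1. Therefore 6 | h(k+1).
Hence, by induction on n, the claim holds for every n ≥ 1.
Therefore the largest such d is 6.

d = 6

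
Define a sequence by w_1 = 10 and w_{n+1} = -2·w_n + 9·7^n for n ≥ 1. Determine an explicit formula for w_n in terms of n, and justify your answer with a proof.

w_n = 3(-2)^(n - 1) + 7^n

Computing the first terms: w_1 = 10, w_2 = 43, w_3 = 355. This suggests w_n = 3(-2)^(n - 1) + 7^n.
For the base case n = 1: the formula gives 10 = 10 = w_1.
For the inductive step, assume it holds for an arbitrary j ≥ 1, so w_j = 3(-2)^(j - 1) + 7^j.
Then w_{j+1} = -2·w_j + 9·7^j = -2·(3(-2)^(j - 1) + 7^j) + 9·7^j = 3(-2)^j + 7^(j + 1) = 3(-2)^((j+1) - 1) + 7^(j+1),
which is the claimed formula at n = j+1.
Hence, by induction on n, the claim holds for every n ≥ 1.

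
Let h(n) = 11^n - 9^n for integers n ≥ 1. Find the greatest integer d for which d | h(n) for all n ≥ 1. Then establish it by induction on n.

d = 2

Computing the first values: h(1) = 2 and h(2) = 40; gcd(2, 40) = 2, so d ≤ 2.
We prove 2 | 11^n - 9^n for all n ≥ 1 by induction on n.
Base case (n = 1): h(1) = 2 = 2·(1), so 2 | h(1).
Suppose the result is true for n = i, i.e. 2 | h(i). Then
11^{i+1} − 9^{i+1} = 11·11^i − 9·9^i = 11·(11^i − 9^i) + (2)·9^i. The first term is divisible by 2 by the inductive hypothesis, and the second term (2)·9^i is divisible by 2 since 2 | 2. Hence 2 | h(i+1).
By the principle of mathematical induction, the result holds for all n ≥ 1.
Therefore the largest such d is 2.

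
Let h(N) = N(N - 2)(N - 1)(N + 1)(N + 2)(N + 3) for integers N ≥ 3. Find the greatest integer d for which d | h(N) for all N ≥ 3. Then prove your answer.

d = 720

Computing the first values: h(3) = 720 and h(4) = 5040; gcd(720, 5040) = 720, so d ≤ 720.
We prove 720 | N(N - 2)(N - 1)(N + 1)(N + 2)(N + 3) for all N ≥ 3 by induction on N.
Base case (N = 3): h(3) = 720 = 720·(1), so 720 | h(3).
Suppose the result is true for N = p, i.e. 720 | h(p). Then
h(p+1) − h(p) = (p-1)·p·(p+1)·(p+2)·(p+3)·(p+4) − (p-2)·(p-1)·p·(p+1)·(p+2)·(p+3) = (p-1)·p·(p+1)·(p+2)·(p+3)·[(p+4) − (p-2)] = 6·(p-1)·p·(p+1)·(p+2)·(p+3). The product of 5 consecutive integers is divisible by (5)! = 120, so h(p+1) − h(p) is divisible by 6·120 = 720. By the inductive hypothesis 720 | h(p), hence 720 | h(p+1).
By the principle of mathematical induction, the result holds for all N ≥ 3.
Therefore the largest such d is 720.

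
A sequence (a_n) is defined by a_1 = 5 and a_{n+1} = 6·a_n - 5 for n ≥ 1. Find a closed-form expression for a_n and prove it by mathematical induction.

Computing the first terms: a_1 = 5, a_2 = 25, a_3 = 145. This suggests a_n = 4·6^(n - 1) + 1.
When n = 1: the formula gives 5 = 5 = a_1.
Inductive step: assume the claim holds for n = j, so a_j = 4·6^(j - 1) + 1.
Then a_{j+1} = 6·a_j - 5 = 6·(4·6^(j - 1) + 1) - 5 = 4·6^j + 1 = 4·6^((j+1) - 1) + 1,
which is the claimed formula at n = j+1.
By the principle of mathematical induction, the result holds for all n ≥ 1.

a_n = 4·6^(n - 1) + 1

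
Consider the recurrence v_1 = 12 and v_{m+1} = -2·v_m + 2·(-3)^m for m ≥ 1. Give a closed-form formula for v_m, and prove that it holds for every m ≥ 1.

Computing the first terms: v_1 = 12, v_2 = -30, v_3 = 78. This suggests v_m = -3(-2)^m - 2(-3)^m.
Base case (m = 1): the formula gives 12 = 12 = v_1.
Inductive step: assume the claim holds for m = k, so v_k = -3(-2)^k - 2(-3)^k.
Then v_{k+1} = -2·v_k + 2·(-3)^k = -2·(-3(-2)^k - 2(-3)^k) + 2·(-3)^k = -3(-2)^(k + 1) - 2(-3)^(k + 1),
which is the claimed formula at m = k+1.
Hence, by induction on m, the claim holds for every m ≥ 1.

v_m = -3(-2)^m - 2(-3)^m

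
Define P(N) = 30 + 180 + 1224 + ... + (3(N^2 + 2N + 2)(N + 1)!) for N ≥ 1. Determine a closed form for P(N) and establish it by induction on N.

P(N) = (3N + 3)(N + 2)! - 6

We claim P(N) = (3N + 3)(N + 2)! - 6 for all N ≥ 1.
Base step (N = 1): P(1) = 30, and the closed form gives 30. They agree.
For the inductive step, assume it holds for an arbitrary k ≥ 1, so P(k) = (3k + 3)(k + 2)! - 6.
Then P(k+1) = P(k) + (3(k^2 + 4k + 5)(k + 2)!) = ((3k + 3)(k + 2)! - 6) + (3(k^2 + 4k + 5)(k + 2)!).
Simplifying, P(k+1) = (3(k+1) + 3)((k+1) + 2)! - 6,
which is the closed form with N = k+1.
By induction, the statement is established for all N ≥ 1.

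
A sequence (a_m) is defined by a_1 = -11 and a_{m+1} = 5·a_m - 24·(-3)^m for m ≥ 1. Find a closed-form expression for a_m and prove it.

Computing the first terms: a_1 = -11, a_2 = 17, a_3 = -131. This suggests a_m = -(-3)^(m + 1) - 2·5^(m - 1).
Base case (m = 1): the formula gives -11 = -11 = a_1.
For the inductive step, assume it holds for an arbitrary i ≥ 1, so a_i = -(-3)^(i + 1) - 2·5^(i - 1).
Then a_{i+1} = 5·a_i - 24·(-3)^i = 5·(-(-3)^(i + 1) - 2·5^(i - 1)) - 24·(-3)^i = -(-3)^(i + 2) - 2·5^i = -(-3)^((i+1) + 1) - 2·5^((i+1) - 1),
which is the claimed formula at m = i+1.
By induction, the statement is established for all m ≥ 1.

a_m = -(-3)^(m + 1) - 2·5^(m - 1)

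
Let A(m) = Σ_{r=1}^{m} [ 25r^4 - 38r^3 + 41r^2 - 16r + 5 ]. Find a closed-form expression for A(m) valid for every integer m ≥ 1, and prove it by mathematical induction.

A(m) = m(5m^4 + 3m^3 + 3m^2 + 3m + 3)

We claim A(m) = m(5m^4 + 3m^3 + 3m^2 + 3m + 3) for all m ≥ 1.
Base case (m = 1): A(1) = 17, and the closed form gives 17. They agree.
Suppose the result is true for m = r, so A(r) = r(5r^4 + 3r^3 + 3r^2 + 3r + 3).
Then A(r+1) = A(r) + (25r^4 + 62r^3 + 77r^2 + 52r + 17) = (r(5r^4 + 3r^3 + 3r^2 + 3r + 3)) + (25r^4 + 62r^3 + 77r^2 + 52r + 17).
Simplifying, A(r+1) = (r + 1)(5r^4 + 23r^3 + 42r^2 + 38r + 17) = (r+1)(5(r+1)^4 + 3(r+1)^3 + 3(r+1)^2 + 3(r+1) + 3),
which is the closed form with m = r+1.
By the principle of mathematical induction, the result holds for all m ≥ 1.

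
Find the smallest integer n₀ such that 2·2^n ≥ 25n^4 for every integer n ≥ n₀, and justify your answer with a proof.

n₀ = 22

At n = 21: 4194304 < 4862025, so the inequality fails and n₀ ≥ 22. We prove 2·2^n ≥ 25n^4 for all n ≥ 22.
Base case (n = 22): 2·2^n = 8388608 and 25n^4 = 5856400, so 8388608 ≥ 5856400.
Inductive step: suppose the statement holds for some p ≥ 22, so 2·2^p ≥ 25p^4.
Then 2·2^(p + 1) = 2·(2·2^p) ≥ 2·(25p^4).
Also, for p ≥ 22 we have 2·(25p^4) ≥ 25(p+1)^4, since 2 ≥ (1 + 1/p)^4 for all p ≥ 22.
Combining, 2·2^(p + 1) ≥ 25(p+1)^4.
By the principle of mathematical induction, the result holds for all n ≥ 22.
Hence the smallest such n₀ is 22.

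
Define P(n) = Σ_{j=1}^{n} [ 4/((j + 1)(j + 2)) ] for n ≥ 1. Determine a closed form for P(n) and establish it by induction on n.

P(n) = 2n/(n + 2)

We claim P(n) = 2n/(n + 2) for all n ≥ 1.
Base case (n = 1): P(1) = 2/3, and the closed form gives 2/3. They agree.
Inductive step: suppose the statement holds for some j ≥ 1, so P(j) = 2j/(j + 2).
Then P(j+1) = P(j) + (4/((j + 2)(j + 3))) = (2j/(j + 2)) + (4/((j + 2)(j + 3))).
Simplifying, P(j+1) = 2(j + 1)/(j + 3) = 2(j+1)/((j+1) + 2),
which is the closed form with n = j+1.
By induction, the statement is established for all n ≥ 1.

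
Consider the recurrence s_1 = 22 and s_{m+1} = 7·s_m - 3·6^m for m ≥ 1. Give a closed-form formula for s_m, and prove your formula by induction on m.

Computing the first terms: s_1 = 22, s_2 = 136, s_3 = 844. This suggests s_m = 3·6^m + 4·7^(m - 1).
Base step (m = 1): the formula gives 22 = 22 = s_1.
Inductive step: assume the claim holds for m = r, so s_r = 3·6^r + 4·7^(r - 1).
Then s_{r+1} = 7·s_r - 3·6^r = 7·(3·6^r + 4·7^(r - 1)) - 3·6^r = 3·6^(r + 1) + 4·7^r = 3·6^(r+1) + 4·7^((r+1) - 1),
which is the claimed formula at m = r+1.
Hence, by induction on m, the claim holds for every m ≥ 1.

s_m = 3·6^m + 4·7^(m - 1)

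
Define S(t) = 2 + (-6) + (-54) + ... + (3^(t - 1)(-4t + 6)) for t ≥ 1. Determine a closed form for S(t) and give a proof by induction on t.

We claim S(t) = 2·3^t(-t + 2) - 4 for all t ≥ 1.
When t = 1: S(1) = 2, and the closed form gives 2. They agree.
Inductive step: assume the claim holds for t = j, so S(j) = 2·3^j(-j + 2) - 4.
Then S(j+1) = S(j) + (3^j(-4j + 2)) = (2·3^j(-j + 2) - 4) + (3^j(-4j + 2)).
Simplifying, S(j+1) = -6·3^j·j + 6·3^j - 4 = 2·3^(j+1)(-(j+1) + 2) - 4,
which is the closed form with t = j+1.
By induction, the statement is established for all t ≥ 1.

S(t) = 2·3^t(-t + 2) - 4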